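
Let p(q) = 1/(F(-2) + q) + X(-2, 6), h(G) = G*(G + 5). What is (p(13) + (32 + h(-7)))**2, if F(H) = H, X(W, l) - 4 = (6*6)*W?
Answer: 58081/121 ≈ 480.01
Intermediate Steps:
X(W, l) = 4 + 36*W (X(W, l) = 4 + (6*6)*W = 4 + 36*W)
h(G) = G*(5 + G)
p(q) = -68 + 1/(-2 + q) (p(q) = 1/(-2 + q) + (4 + 36*(-2)) = 1/(-2 + q) + (4 - 72) = 1/(-2 + q) - 68 = -68 + 1/(-2 + q))
(p(13) + (32 + h(-7)))**2 = ((137 - 68*13)/(-2 + 13) + (32 - 7*(5 - 7)))**2 = ((137 - 884)/11 + (32 - 7*(-2)))**2 = ((1/11)*(-747) + (32 + 14))**2 = (-747/11 + 46)**2 = (-241/11)**2 = 58081/121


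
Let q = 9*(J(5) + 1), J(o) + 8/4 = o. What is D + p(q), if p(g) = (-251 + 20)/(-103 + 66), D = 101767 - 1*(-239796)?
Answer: 12638062/37 ≈ 3.4157e+5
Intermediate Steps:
D = 341563 (D = 101767 + 239796 = 341563)
J(o) = -2 + o
q = 36 (q = 9*((-2 + 5) + 1) = 9*(3 + 1) = 9*4 = 36)
p(g) = 231/37 (p(g) = -231/(-37) = -231*(-1/37) = 231/37)
D + p(q) = 341563 + 231/37 = 12638062/37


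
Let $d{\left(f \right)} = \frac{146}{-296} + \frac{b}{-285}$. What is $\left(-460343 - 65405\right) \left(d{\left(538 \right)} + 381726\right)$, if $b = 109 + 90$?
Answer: $- \frac{2116287171021851}{10545} \approx -2.0069 \cdot 10^{11}$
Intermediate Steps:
$b = 199$
$d{\left(f \right)} = - \frac{50257}{42180}$ ($d{\left(f \right)} = \frac{146}{-296} + \frac{199}{-285} = 146 \left(- \frac{1}{296}\right) + 199 \left(- \frac{1}{285}\right) = - \frac{73}{148} - \frac{199}{285} = - \frac{50257}{42180}$)
$\left(-460343 - 65405\right) \left(d{\left(538 \right)} + 381726\right) = \left(-460343 - 65405\right) \left(- \frac{50257}{42180} + 381726\right) = \left(-525748\right) \frac{16101152423}{42180} = - \frac{2116287171021851}{10545}$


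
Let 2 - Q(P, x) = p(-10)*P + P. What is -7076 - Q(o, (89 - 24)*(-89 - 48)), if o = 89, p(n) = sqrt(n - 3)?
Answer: -6989 + 89*I*sqrt(13) ≈ -6989.0 + 320.89*I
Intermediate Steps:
p(n) = sqrt(-3 + n)
Q(P, x) = 2 - P - I*P*sqrt(13) (Q(P, x) = 2 - (sqrt(-3 - 10)*P + P) = 2 - (sqrt(-13)*P + P) = 2 - ((I*sqrt(13))*P + P) = 2 - (I*P*sqrt(13) + P) = 2 - (P + I*P*sqrt(13)) = 2 + (-P - I*P*sqrt(13)) = 2 - P - I*P*sqrt(13))
-7076 - Q(o, (89 - 24)*(-89 - 48)) = -7076 - (2 - 1*89 - 1*I*89*sqrt(13)) = -7076 - (2 - 89 - 89*I*sqrt(13)) = -7076 - (-87 - 89*I*sqrt(13)) = -7076 + (87 + 89*I*sqrt(13)) = -6989 + 89*I*sqrt(13)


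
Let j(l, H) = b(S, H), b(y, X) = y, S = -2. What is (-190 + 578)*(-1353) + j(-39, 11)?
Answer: -524966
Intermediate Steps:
j(l, H) = -2
(-190 + 578)*(-1353) + j(-39, 11) = (-190 + 578)*(-1353) - 2 = 388*(-1353) - 2 = -524964 - 2 = -524966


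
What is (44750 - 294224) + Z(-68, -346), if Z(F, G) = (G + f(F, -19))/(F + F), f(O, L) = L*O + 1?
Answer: -33929411/136 ≈ -2.4948e+5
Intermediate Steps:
f(O, L) = 1 + L*O
Z(F, G) = (1 + G - 19*F)/(2*F) (Z(F, G) = (G + (1 - 19*F))/(F + F) = (1 + G - 19*F)/((2*F)) = (1 + G - 19*F)*(1/(2*F)) = (1 + G - 19*F)/(2*F))
(44750 - 294224) + Z(-68, -346) = (44750 - 294224) + (½)*(1 - 346 - 19*(-68))/(-68) = -249474 + (½)*(-1/68)*(1 - 346 + 1292) = -249474 + (½)*(-1/68)*947 = -249474 - 947/136 = -33929411/136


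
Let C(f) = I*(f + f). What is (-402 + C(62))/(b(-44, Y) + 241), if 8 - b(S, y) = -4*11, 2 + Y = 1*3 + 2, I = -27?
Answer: -3750/293 ≈ -12.799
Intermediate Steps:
Y = 3 (Y = -2 + (1*3 + 2) = -2 + (3 + 2) = -2 + 5 = 3)
C(f) = -54*f (C(f) = -27*(f + f) = -54*f)
b(S, y) = 52 (b(S, y) = 8 - (-4)*11 = 8 - 1*(-44) = 8 + 44 = 52)
(-402 + C(62))/(b(-44, Y) + 241) = (-402 - 54*62)/(52 + 241) = (-402 - 3348)/293 = -3750*1/293 = -3750/293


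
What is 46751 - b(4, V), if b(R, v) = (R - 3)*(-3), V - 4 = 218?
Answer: 46754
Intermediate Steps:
V = 222 (V = 4 + 218 = 222)
b(R, v) = 9 - 3*R (b(R, v) = (-3 + R)*(-3) = 9 - 3*R)
46751 - b(4, V) = 46751 - (9 - 3*4) = 46751 - (9 - 12) = 46751 - 1*(-3) = 46751 + 3 = 46754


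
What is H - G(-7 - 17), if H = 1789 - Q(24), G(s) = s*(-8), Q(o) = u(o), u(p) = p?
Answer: 1573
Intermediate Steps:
Q(o) = o
G(s) = -8*s
H = 1765 (H = 1789 - 1*24 = 1789 - 24 = 1765)
H - G(-7 - 17) = 1765 - (-8)*(-7 - 17) = 1765 - (-8)*(-24) = 1765 - 1*192 = 1765 - 192 = 1573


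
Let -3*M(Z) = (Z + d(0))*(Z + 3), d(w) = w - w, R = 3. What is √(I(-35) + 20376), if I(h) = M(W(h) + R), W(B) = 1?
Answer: 10*√1833/3 ≈ 142.71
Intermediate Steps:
d(w) = 0
M(Z) = -Z*(3 + Z)/3 (M(Z) = -(Z + 0)*(Z + 3)/3 = -Z*(3 + Z)/3)
I(h) = -28/3 (I(h) = (1 + 3)*(-3 - (1 + 3))/3 = (⅓)*4*(-3 - 1*4) = (⅓)*4*(-3 - 4) = (⅓)*4*(-7) = -28/3)
√(I(-35) + 20376) = √(-28/3 + 20376) = √(61100/3) = 10*√1833/3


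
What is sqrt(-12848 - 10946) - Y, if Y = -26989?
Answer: 26989 + I*sqrt(23794) ≈ 26989.0 + 154.25*I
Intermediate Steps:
sqrt(-12848 - 10946) - Y = sqrt(-12848 - 10946) - 1*(-26989) = sqrt(-23794) + 26989 = I*sqrt(23794) + 26989 = 26989 + I*sqrt(23794)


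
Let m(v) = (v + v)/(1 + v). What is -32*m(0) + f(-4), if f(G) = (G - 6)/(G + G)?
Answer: 5/4 ≈ 1.2500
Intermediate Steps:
m(v) = 2*v/(1 + v) (m(v) = (2*v)/(1 + v) = 2*v/(1 + v))
f(G) = (-6 + G)/(2*G) (f(G) = (-6 + G)/((2*G)) = (-6 + G)*(1/(2*G)) = (-6 + G)/(2*G))
-32*m(0) + f(-4) = -64*0/(1 + 0) + (½)*(-6 - 4)/(-4) = -64*0/1 + (½)*(-¼)*(-10) = -64*0 + 5/4 = -32*0 + 5/4 = 0 + 5/4 = 5/4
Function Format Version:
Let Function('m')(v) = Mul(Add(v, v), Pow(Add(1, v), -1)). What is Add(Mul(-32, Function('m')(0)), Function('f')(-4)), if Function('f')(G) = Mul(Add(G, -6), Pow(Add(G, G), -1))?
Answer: Rational(5, 4) ≈ 1.2500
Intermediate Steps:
Function('m')(v) = Mul(2, v, Pow(Add(1, v), -1)) (Function('m')(v) = Mul(Mul(2, v), Pow(Add(1, v), -1)) = Mul(2, v, Pow(Add(1, v), -1)))
Function('f')(G) = Mul(Rational(1, 2), Pow(G, -1), Add(-6, G)) (Function('f')(G) = Mul(Add(-6, G), Pow(Mul(2, G), -1)) = Mul(Add(-6, G), Mul(Rational(1, 2), Pow(G, -1))) = Mul(Rational(1, 2), Pow(G, -1), Add(-6, G)))
Add(Mul(-32, Function('m')(0)), Function('f')(-4)) = Add(Mul(-32, Mul(2, 0, Pow(Add(1, 0), -1))), Mul(Rational(1, 2), Pow(-4, -1), Add(-6, -4))) = Add(Mul(-32, Mul(2, 0, Pow(1, -1))), Mul(Rational(1, 2), Rational(-1, 4), -10)) = Add(Mul(-32, Mul(2, 0, 1)), Rational(5, 4)) = Add(Mul(-32, 0), Rational(5, 4)) = Add(0, Rational(5, 4)) = Rational(5, 4)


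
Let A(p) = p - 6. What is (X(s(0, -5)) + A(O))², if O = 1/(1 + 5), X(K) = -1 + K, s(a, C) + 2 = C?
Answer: 6889/36 ≈ 191.36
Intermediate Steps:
s(a, C) = -2 + C
O = ⅙ (O = 1/6 = ⅙ ≈ 0.16667)
A(p) = -6 + p
(X(s(0, -5)) + A(O))² = ((-1 + (-2 - 5)) + (-6 + ⅙))² = ((-1 - 7) - 35/6)² = (-8 - 35/6)² = (-83/6)² = 6889/36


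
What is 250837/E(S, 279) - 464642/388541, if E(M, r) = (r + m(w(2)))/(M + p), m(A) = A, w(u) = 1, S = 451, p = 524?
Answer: 19004763449363/21758296 ≈ 8.7345e+5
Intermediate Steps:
E(M, r) = (1 + r)/(524 + M) (E(M, r) = (r + 1)/(M + 524) = (1 + r)/(524 + M))
250837/E(S, 279) - 464642/388541 = 250837/(((1 + 279)/(524 + 451))) - 464642/388541 = 250837/((280/975)) - 464642*1/388541 = 250837/(((1/975)*280)) - 464642/388541 = 250837/(56/195) - 464642/388541 = 250837*(195/56) - 464642/388541 = 48913215/56 - 464642/388541 = 19004763449363/21758296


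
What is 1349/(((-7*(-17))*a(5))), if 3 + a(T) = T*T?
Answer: 1349/2618 ≈ 0.51528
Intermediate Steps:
a(T) = -3 + T² (a(T) = -3 + T*T = -3 + T²)
1349/(((-7*(-17))*a(5))) = 1349/(((-7*(-17))*(-3 + 5²))) = 1349/((119*(-3 + 25))) = 1349/((119*22)) = 1349/2618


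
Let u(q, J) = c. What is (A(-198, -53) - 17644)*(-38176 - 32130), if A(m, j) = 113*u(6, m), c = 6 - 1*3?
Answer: 1216645330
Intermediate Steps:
c = 3 (c = 6 - 3 = 3)
u(q, J) = 3
A(m, j) = 339 (A(m, j) = 113*3 = 339)
(A(-198, -53) - 17644)*(-38176 - 32130) = (339 - 17644)*(-38176 - 32130) = -17305*(-70306) = 1216645330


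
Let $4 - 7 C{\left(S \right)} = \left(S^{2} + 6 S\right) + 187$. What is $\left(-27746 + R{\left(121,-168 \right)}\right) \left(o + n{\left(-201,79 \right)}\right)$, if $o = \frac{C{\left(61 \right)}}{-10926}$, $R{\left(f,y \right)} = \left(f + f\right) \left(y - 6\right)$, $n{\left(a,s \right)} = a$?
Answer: $\frac{76682787332}{5463} \approx 1.4037 \cdot 10^{7}$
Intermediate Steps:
$C{\left(S \right)} = - \frac{183}{7} - \frac{6 S}{7} - \frac{S^{2}}{7}$ ($C{\left(S \right)} = \frac{4}{7} - \frac{\left(S^{2} + 6 S\right) + 187}{7} = \frac{4}{7} - \frac{187 + S^{2} + 6 S}{7} = \frac{4}{7} - \left(\frac{187}{7} + \frac{S^{2}}{7} + \frac{6 S}{7}\right) = - \frac{183}{7} - \frac{6 S}{7} - \frac{S^{2}}{7}$)
$R{\left(f,y \right)} = 2 f \left(-6 + y\right)$
$o = \frac{305}{5463}$ ($o = \frac{- \frac{183}{7} - \frac{366}{7} - \frac{61^{2}}{7}}{-10926} = \left(- \frac{183}{7} - \frac{366}{7} - \frac{3721}{7}\right) \left(- \frac{1}{10926}\right) = \left(-610\right) \left(- \frac{1}{10926}\right) = \frac{305}{5463} \approx 0.05583$)
$\left(-27746 + R{\left(121,-168 \right)}\right) \left(o + n{\left(-201,79 \right)}\right) = \left(-27746 + 2 \cdot 121 \left(-6 - 168\right)\right) \left(\frac{305}{5463} - 201\right) = \left(-27746 + 2 \cdot 121 \left(-174\right)\right) \left(- \frac{1097758}{5463}\right) = \left(-27746 - 42108\right) \left(- \frac{1097758}{5463}\right) = \left(-69854\right) \left(- \frac{1097758}{5463}\right) = \frac{76682787332}{5463}$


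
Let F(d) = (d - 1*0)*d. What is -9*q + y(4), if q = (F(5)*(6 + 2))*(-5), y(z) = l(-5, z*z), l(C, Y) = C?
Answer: 8995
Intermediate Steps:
y(z) = -5
F(d) = d**2 (F(d) = (d + 0)*d = d*d = d**2)
q = -1000 (q = (5**2*(6 + 2))*(-5) = (25*8)*(-5) = 200*(-5) = -1000)
-9*q + y(4) = -9*(-1000) - 5 = 9000 - 5 = 8995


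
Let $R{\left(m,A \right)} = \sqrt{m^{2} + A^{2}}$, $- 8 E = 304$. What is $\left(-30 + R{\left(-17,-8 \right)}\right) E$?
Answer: $1140 - 38 \sqrt{353} \approx 426.04$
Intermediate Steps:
$E = -38$ ($E = \left(- \frac{1}{8}\right) 304 = -38$)
$R{\left(m,A \right)} = \sqrt{A^{2} + m^{2}}$
$\left(-30 + R{\left(-17,-8 \right)}\right) E = \left(-30 + \sqrt{\left(-8\right)^{2} + \left(-17\right)^{2}}\right) \left(-38\right) = \left(-30 + \sqrt{64 + 289}\right) \left(-38\right) = \left(-30 + \sqrt{353}\right) \left(-38\right) = 1140 - 38 \sqrt{353}$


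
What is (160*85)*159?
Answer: 2162400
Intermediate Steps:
(160*85)*159 = 13600*159 = 2162400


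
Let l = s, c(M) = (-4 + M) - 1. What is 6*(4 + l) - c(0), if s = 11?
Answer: 95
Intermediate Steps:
c(M) = -5 + M
l = 11
6*(4 + l) - c(0) = 6*(4 + 11) - (-5 + 0) = 6*15 - 1*(-5) = 90 + 5 = 95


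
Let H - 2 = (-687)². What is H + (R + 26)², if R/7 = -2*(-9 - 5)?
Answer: 521255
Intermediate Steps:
R = 196 (R = 7*(-2*(-9 - 5)) = 7*(-2*(-14)) = 7*28 = 196)
H = 471971 (H = 2 + (-687)² = 2 + 471969 = 471971)
H + (R + 26)² = 471971 + (196 + 26)² = 471971 + 222² = 471971 + 49284 = 521255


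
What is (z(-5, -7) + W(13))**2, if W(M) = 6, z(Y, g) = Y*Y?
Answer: 961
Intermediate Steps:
z(Y, g) = Y**2
(z(-5, -7) + W(13))**2 = ((-5)**2 + 6)**2 = (25 + 6)**2 = 31**2 = 961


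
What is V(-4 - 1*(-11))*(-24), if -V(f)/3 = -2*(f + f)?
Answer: -2016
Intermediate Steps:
V(f) = 12*f (V(f) = -(-6)*(f + f) = -(-6)*2*f = -(-12)*f = 12*f)
V(-4 - 1*(-11))*(-24) = (12*(-4 - 1*(-11)))*(-24) = (12*(-4 + 11))*(-24) = (12*7)*(-24) = 84*(-24) = -2016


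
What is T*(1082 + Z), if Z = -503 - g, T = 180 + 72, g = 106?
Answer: 119196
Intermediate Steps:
T = 252
Z = -609 (Z = -503 - 1*106 = -503 - 106 = -609)
T*(1082 + Z) = 252*(1082 - 609) = 252*473 = 119196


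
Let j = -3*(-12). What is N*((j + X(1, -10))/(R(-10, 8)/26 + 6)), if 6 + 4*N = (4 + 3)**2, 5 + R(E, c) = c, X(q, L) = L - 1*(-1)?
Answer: 5031/106 ≈ 47.462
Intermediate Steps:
X(q, L) = 1 + L (X(q, L) = L + 1 = 1 + L)
R(E, c) = -5 + c
j = 36
N = 43/4 (N = -3/2 + (4 + 3)**2/4 = -3/2 + (1/4)*7**2 = -3/2 + (1/4)*49 = -3/2 + 49/4 = 43/4 ≈ 10.750)
N*((j + X(1, -10))/(R(-10, 8)/26 + 6)) = 43*((36 + (1 - 10))/((-5 + 8)/26 + 6))/4 = 43*((36 - 9)/(3*(1/26) + 6))/4 = 43*(27/(3/26 + 6))/4 = 43*(27/(159/26))/4 = 43*(27*(26/159))/4 = (43/4)*(234/53) = 5031/106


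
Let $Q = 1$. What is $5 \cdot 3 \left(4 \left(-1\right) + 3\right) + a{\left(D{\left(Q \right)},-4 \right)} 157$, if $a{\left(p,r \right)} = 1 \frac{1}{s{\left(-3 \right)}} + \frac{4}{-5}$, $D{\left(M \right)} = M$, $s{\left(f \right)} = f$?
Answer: $- \frac{2894}{15} \approx -192.93$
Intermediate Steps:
$a{\left(p,r \right)} = - \frac{17}{15}$ ($a{\left(p,r \right)} = 1 \frac{1}{-3} + \frac{4}{-5} = 1 \left(- \frac{1}{3}\right) + 4 \left(- \frac{1}{5}\right) = - \frac{1}{3} - \frac{4}{5} = - \frac{17}{15}$)
$5 \cdot 3 \left(4 \left(-1\right) + 3\right) + a{\left(D{\left(Q \right)},-4 \right)} 157 = 5 \cdot 3 \left(4 \left(-1\right) + 3\right) - \frac{2669}{15} = 15 \left(-4 + 3\right) - \frac{2669}{15} = 15 \left(-1\right) - \frac{2669}{15} = -15 - \frac{2669}{15} = - \frac{2894}{15}$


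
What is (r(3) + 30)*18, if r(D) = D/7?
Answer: 3834/7 ≈ 547.71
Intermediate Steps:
r(D) = D/7 (r(D) = D*(⅐) = D/7)
(r(3) + 30)*18 = ((⅐)*3 + 30)*18 = (3/7 + 30)*18 = (213/7)*18 = 3834/7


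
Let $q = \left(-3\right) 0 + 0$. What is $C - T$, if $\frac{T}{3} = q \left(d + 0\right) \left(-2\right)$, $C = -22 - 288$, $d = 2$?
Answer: $-310$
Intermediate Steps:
$q = 0$ ($q = 0 + 0 = 0$)
$C = -310$ ($C = -22 - 288 = -310$)
$T = 0$ ($T = 3 \cdot 0 \left(2 + 0\right) \left(-2\right) = 3 \cdot 0 \cdot 2 \left(-2\right) = 3 \cdot 0 \left(-4\right) = 3 \cdot 0 = 0$)
$C - T = -310 - 0 = -310 + 0 = -310$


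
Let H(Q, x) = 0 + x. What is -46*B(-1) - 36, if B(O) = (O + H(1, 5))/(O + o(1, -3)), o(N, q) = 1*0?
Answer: 148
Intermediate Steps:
o(N, q) = 0
H(Q, x) = x
B(O) = (5 + O)/O (B(O) = (O + 5)/(O + 0) = (5 + O)/O)
-46*B(-1) - 36 = -46*(5 - 1)/(-1) - 36 = -(-46)*4 - 36 = -46*(-4) - 36 = 184 - 36 = 148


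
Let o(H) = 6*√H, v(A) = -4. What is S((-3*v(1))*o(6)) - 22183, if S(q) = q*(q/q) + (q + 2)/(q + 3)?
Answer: -229916429/10365 + 248752*√6/3455 ≈ -22006.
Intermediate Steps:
S(q) = q + (2 + q)/(3 + q) (S(q) = q*1 + (2 + q)/(3 + q) = q + (2 + q)/(3 + q))
S((-3*v(1))*o(6)) - 22183 = (2 + ((-3*(-4))*(6*√6))² + 4*((-3*(-4))*(6*√6)))/(3 + (-3*(-4))*(6*√6)) - 22183 = (2 + (12*(6*√6))² + 4*(12*(6*√6)))/(3 + 12*(6*√6)) - 22183 = (2 + (72*√6)² + 4*(72*√6))/(3 + 72*√6) - 22183 = (2 + 31104 + 288*√6)/(3 + 72*√6) - 22183 = (31106 + 288*√6)/(3 + 72*√6) - 22183 = -22183 + (31106 + 288*√6)/(3 + 72*√6)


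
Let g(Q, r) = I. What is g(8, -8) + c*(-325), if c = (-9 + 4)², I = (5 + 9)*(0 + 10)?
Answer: -7985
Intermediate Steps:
I = 140 (I = 14*10 = 140)
c = 25 (c = (-5)² = 25)
g(Q, r) = 140
g(8, -8) + c*(-325) = 140 + 25*(-325) = 140 - 8125 = -7985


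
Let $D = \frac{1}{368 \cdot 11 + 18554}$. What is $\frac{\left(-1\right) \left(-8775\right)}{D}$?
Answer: $198332550$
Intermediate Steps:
$D = \frac{1}{22602}$ ($D = \frac{1}{4048 + 18554} = \frac{1}{22602} \approx 4.4244 \cdot 10^{-5}$)
$\frac{\left(-1\right) \left(-8775\right)}{D} = \left(-1\right) \left(-8775\right) \frac{1}{\frac{1}{22602}} = 8775 \cdot 22602 = 198332550$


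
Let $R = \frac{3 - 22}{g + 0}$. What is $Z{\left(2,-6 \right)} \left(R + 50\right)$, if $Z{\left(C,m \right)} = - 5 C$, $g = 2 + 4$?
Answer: $- \frac{1405}{3} \approx -468.33$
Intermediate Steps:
$g = 6$
$R = - \frac{19}{6}$ ($R = \frac{3 - 22}{6 + 0} = - \frac{19}{6} \approx -3.1667$)
$Z{\left(2,-6 \right)} \left(R + 50\right) = \left(-5\right) 2 \left(- \frac{19}{6} + 50\right) = \left(-10\right) \frac{281}{6} = - \frac{1405}{3}$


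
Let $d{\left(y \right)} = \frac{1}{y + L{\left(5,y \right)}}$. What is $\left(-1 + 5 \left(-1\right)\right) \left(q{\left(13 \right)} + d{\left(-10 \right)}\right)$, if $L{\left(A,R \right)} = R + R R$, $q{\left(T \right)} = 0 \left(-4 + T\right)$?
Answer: $- \frac{3}{40} \approx -0.075$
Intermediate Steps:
$q{\left(T \right)} = 0$
$L{\left(A,R \right)} = R + R^{2}$
$d{\left(y \right)} = \frac{1}{y + y \left(1 + y\right)}$
$\left(-1 + 5 \left(-1\right)\right) \left(q{\left(13 \right)} + d{\left(-10 \right)}\right) = \left(-1 + 5 \left(-1\right)\right) \left(0 + \frac{1}{\left(-10\right) \left(2 - 10\right)}\right) = \left(-1 - 5\right) \left(0 - \frac{1}{10 \left(-8\right)}\right) = - 6 \left(0 - - \frac{1}{80}\right) = - 6 \left(0 + \frac{1}{80}\right) = \left(-6\right) \frac{1}{80} = - \frac{3}{40}$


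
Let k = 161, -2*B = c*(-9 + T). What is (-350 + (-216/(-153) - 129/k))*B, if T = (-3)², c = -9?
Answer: 0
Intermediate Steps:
T = 9
B = 0 (B = -(-9)*(-9 + 9)/2 = -(-9)*0/2 = -½*0 = 0)
(-350 + (-216/(-153) - 129/k))*B = (-350 + (-216/(-153) - 129/161))*0 = (-350 + (-216*(-1/153) - 129*1/161))*0 = (-350 + (24/17 - 129/161))*0 = (-350 + 1671/2737)*0 = -956279/2737*0 = 0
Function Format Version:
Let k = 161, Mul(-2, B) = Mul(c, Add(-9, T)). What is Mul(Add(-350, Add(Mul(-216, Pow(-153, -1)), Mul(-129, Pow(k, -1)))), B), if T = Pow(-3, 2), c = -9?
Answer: 0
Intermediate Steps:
T = 9
B = 0 (B = Mul(Rational(-1, 2), Mul(-9, Add(-9, 9))) = Mul(Rational(-1, 2), Mul(-9, 0)) = Mul(Rational(-1, 2), 0) = 0)
Mul(Add(-350, Add(Mul(-216, Pow(-153, -1)), Mul(-129, Pow(k, -1)))), B) = Mul(Add(-350, Add(Mul(-216, Pow(-153, -1)), Mul(-129, Pow(161, -1)))), 0) = Mul(Add(-350, Add(Mul(-216, Rational(-1, 153)), Mul(-129, Rational(1, 161)))), 0) = Mul(Add(-350, Add(Rational(24, 17), Rational(-129, 161))), 0) = Mul(Add(-350, Rational(1671, 2737)), 0) = Mul(Rational(-956279, 2737), 0) = 0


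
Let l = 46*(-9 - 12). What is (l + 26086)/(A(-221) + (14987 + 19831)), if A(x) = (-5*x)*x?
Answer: -25120/209387 ≈ -0.11997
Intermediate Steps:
A(x) = -5*x**2
l = -966 (l = 46*(-21) = -966)
(l + 26086)/(A(-221) + (14987 + 19831)) = (-966 + 26086)/(-5*(-221)**2 + (14987 + 19831)) = 25120/(-5*48841 + 34818) = 25120/(-244205 + 34818) = 25120/(-209387) = 25120*(-1/209387) = -25120/209387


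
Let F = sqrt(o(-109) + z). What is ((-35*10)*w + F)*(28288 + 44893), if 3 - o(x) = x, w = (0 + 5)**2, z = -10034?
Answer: -640333750 + 804991*I*sqrt(82) ≈ -6.4033e+8 + 7.2895e+6*I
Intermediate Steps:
w = 25 (w = 5**2 = 25)
o(x) = 3 - x
F = 11*I*sqrt(82) (F = sqrt((3 - 1*(-109)) - 10034) = sqrt((3 + 109) - 10034) = sqrt(112 - 10034) = sqrt(-9922) = 11*I*sqrt(82) ≈ 99.609*I)
((-35*10)*w + F)*(28288 + 44893) = (-35*10*25 + 11*I*sqrt(82))*(28288 + 44893) = (-350*25 + 11*I*sqrt(82))*73181 = (-8750 + 11*I*sqrt(82))*73181 = -640333750 + 804991*I*sqrt(82)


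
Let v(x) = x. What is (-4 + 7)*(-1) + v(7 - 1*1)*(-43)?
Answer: -261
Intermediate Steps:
(-4 + 7)*(-1) + v(7 - 1*1)*(-43) = (-4 + 7)*(-1) + (7 - 1*1)*(-43) = 3*(-1) + (7 - 1)*(-43) = -3 + 6*(-43) = -3 - 258 = -261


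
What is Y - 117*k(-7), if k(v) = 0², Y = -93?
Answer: -93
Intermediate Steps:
k(v) = 0
Y - 117*k(-7) = -93 - 117*0 = -93 + 0 = -93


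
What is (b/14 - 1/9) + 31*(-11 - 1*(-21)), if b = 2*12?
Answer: 19631/63 ≈ 311.60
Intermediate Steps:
b = 24
(b/14 - 1/9) + 31*(-11 - 1*(-21)) = (24/14 - 1/9) + 31*(-11 - 1*(-21)) = (24*(1/14) - 1*⅑) + 31*(-11 + 21) = (12/7 - ⅑) + 31*10 = 101/63 + 310 = 19631/63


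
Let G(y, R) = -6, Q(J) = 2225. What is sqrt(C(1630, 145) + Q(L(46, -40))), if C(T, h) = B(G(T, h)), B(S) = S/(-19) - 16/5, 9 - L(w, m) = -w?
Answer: sqrt(20054595)/95 ≈ 47.139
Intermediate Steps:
L(w, m) = 9 + w (L(w, m) = 9 - (-1)*w = 9 + w)
B(S) = -16/5 - S/19 (B(S) = S*(-1/19) - 16*1/5 = -S/19 - 16/5 = -16/5 - S/19)
C(T, h) = -274/95 (C(T, h) = -16/5 - 1/19*(-6) = -16/5 + 6/19 = -274/95)
sqrt(C(1630, 145) + Q(L(46, -40))) = sqrt(-274/95 + 2225) = sqrt(211101/95) = sqrt(20054595)/95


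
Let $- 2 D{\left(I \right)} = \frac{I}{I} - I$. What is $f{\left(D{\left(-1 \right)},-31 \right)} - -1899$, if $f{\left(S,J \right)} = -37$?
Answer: $1862$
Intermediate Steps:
$D{\left(I \right)} = - \frac{1}{2} + \frac{I}{2}$ ($D{\left(I \right)} = - \frac{\frac{I}{I} - I}{2} = - \frac{1 - I}{2} = - \frac{1}{2} + \frac{I}{2}$)
$f{\left(D{\left(-1 \right)},-31 \right)} - -1899 = -37 - -1899 = -37 + 1899 = 1862$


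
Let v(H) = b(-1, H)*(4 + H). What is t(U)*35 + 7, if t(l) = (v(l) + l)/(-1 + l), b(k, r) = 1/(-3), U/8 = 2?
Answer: 259/9 ≈ 28.778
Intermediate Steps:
U = 16 (U = 8*2 = 16)
b(k, r) = -⅓
v(H) = -4/3 - H/3 (v(H) = -(4 + H)/3 = -4/3 - H/3)
t(l) = (-4/3 + 2*l/3)/(-1 + l) (t(l) = ((-4/3 - l/3) + l)/(-1 + l) = (-4/3 + 2*l/3)/(-1 + l))
t(U)*35 + 7 = (2*(-2 + 16)/(3*(-1 + 16)))*35 + 7 = ((⅔)*14/15)*35 + 7 = ((⅔)*(1/15)*14)*35 + 7 = (28/45)*35 + 7 = 196/9 + 7 = 259/9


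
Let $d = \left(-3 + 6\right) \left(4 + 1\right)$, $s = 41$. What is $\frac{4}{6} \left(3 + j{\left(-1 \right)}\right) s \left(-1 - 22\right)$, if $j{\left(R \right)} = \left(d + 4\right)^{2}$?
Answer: $- \frac{686504}{3} \approx -2.2883 \cdot 10^{5}$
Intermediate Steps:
$d = 15$ ($d = 3 \cdot 5 = 15$)
$j{\left(R \right)} = 361$ ($j{\left(R \right)} = \left(15 + 4\right)^{2} = 19^{2} = 361$)
$\frac{4}{6} \left(3 + j{\left(-1 \right)}\right) s \left(-1 - 22\right) = \frac{4}{6} \left(3 + 361\right) 41 \left(-1 - 22\right) = 4 \cdot \frac{1}{6} \cdot 364 \cdot 41 \left(-23\right) = \frac{2}{3} \cdot 364 \cdot 41 \left(-23\right) = \frac{728}{3} \cdot 41 \left(-23\right) = \frac{29848}{3} \left(-23\right) = - \frac{686504}{3}$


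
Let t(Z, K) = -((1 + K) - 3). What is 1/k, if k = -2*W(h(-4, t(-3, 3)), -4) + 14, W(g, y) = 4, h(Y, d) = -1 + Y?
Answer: ⅙ ≈ 0.16667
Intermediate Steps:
t(Z, K) = 2 - K (t(Z, K) = -(-2 + K) = 2 - K)
k = 6 (k = -2*4 + 14 = -8 + 14 = 6)
1/k = 1/6 = ⅙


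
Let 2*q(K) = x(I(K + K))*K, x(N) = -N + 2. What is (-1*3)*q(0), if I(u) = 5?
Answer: 0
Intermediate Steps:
x(N) = 2 - N
q(K) = -3*K/2 (q(K) = ((2 - 1*5)*K)/2 = ((2 - 5)*K)/2 = (-3*K)/2 = -3*K/2)
(-1*3)*q(0) = (-1*3)*(-3/2*0) = -3*0 = 0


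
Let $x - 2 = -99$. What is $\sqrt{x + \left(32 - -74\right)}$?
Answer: $3$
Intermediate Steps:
$x = -97$ ($x = 2 - 99 = -97$)
$\sqrt{x + \left(32 - -74\right)} = \sqrt{-97 + \left(32 - -74\right)} = \sqrt{-97 + \left(32 + 74\right)} = \sqrt{-97 + 106} = \sqrt{9} = 3$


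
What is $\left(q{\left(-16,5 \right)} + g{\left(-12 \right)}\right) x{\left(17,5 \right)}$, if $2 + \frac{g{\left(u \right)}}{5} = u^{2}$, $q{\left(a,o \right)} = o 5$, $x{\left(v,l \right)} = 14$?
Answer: $10290$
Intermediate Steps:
$q{\left(a,o \right)} = 5 o$
$g{\left(u \right)} = -10 + 5 u^{2}$
$\left(q{\left(-16,5 \right)} + g{\left(-12 \right)}\right) x{\left(17,5 \right)} = \left(5 \cdot 5 - \left(10 - 5 \left(-12\right)^{2}\right)\right) 14 = \left(25 + \left(-10 + 5 \cdot 144\right)\right) 14 = \left(25 + \left(-10 + 720\right)\right) 14 = \left(25 + 710\right) 14 = 735 \cdot 14 = 10290$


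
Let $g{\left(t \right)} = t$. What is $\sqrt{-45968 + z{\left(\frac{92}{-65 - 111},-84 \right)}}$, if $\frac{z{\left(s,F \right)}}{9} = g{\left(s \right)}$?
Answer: $\frac{i \sqrt{22250789}}{22} \approx 214.41 i$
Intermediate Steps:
$z{\left(s,F \right)} = 9 s$
$\sqrt{-45968 + z{\left(\frac{92}{-65 - 111},-84 \right)}} = \sqrt{-45968 + 9 \frac{92}{-65 - 111}} = \sqrt{-45968 + 9 \frac{92}{-176}} = \sqrt{-45968 + 9 \cdot 92 \left(- \frac{1}{176}\right)} = \sqrt{-45968 + 9 \left(- \frac{23}{44}\right)} = \sqrt{-45968 - \frac{207}{44}} = \sqrt{- \frac{2022799}{44}} = \frac{i \sqrt{22250789}}{22}$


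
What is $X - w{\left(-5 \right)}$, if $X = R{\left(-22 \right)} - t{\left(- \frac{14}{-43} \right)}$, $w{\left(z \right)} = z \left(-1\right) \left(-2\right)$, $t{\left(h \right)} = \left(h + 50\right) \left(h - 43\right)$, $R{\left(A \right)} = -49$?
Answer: $\frac{3898829}{1849} \approx 2108.6$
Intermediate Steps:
$t{\left(h \right)} = \left(-43 + h\right) \left(50 + h\right)$ ($t{\left(h \right)} = \left(50 + h\right) \left(-43 + h\right) = \left(-43 + h\right) \left(50 + h\right)$)
$w{\left(z \right)} = 2 z$ ($w{\left(z \right)} = - z \left(-2\right) = 2 z$)
$X = \frac{3880339}{1849}$ ($X = -49 - \left(-2150 + \left(- \frac{14}{-43}\right)^{2} + 7 \left(- \frac{14}{-43}\right)\right) = -49 - \left(-2150 + \left(\left(-14\right) \left(- \frac{1}{43}\right)\right)^{2} + 7 \left(\left(-14\right) \left(- \frac{1}{43}\right)\right)\right) = -49 - \left(-2150 + \left(\frac{14}{43}\right)^{2} + 7 \cdot \frac{14}{43}\right) = -49 - \left(-2150 + \frac{196}{1849} + \frac{98}{43}\right) = -49 - - \frac{3970940}{1849} = -49 + \frac{3970940}{1849} = \frac{3880339}{1849} \approx 2098.6$)
$X - w{\left(-5 \right)} = \frac{3880339}{1849} - 2 \left(-5\right) = \frac{3880339}{1849} - -10 = \frac{3880339}{1849} + 10 = \frac{3898829}{1849}$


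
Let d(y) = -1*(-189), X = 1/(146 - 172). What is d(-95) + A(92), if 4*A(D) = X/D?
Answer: 1808351/9568 ≈ 189.00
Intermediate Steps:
X = -1/26 (X = 1/(-26) = -1/26 ≈ -0.038462)
d(y) = 189
A(D) = -1/(104*D) (A(D) = (-1/(26*D))/4 = -1/(104*D))
d(-95) + A(92) = 189 - 1/104/92 = 189 - 1/104*1/92 = 189 - 1/9568 = 1808351/9568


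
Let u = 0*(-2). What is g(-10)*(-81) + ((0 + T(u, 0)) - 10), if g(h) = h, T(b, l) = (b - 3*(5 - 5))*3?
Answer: 800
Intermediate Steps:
u = 0
T(b, l) = 3*b (T(b, l) = (b - 3*0)*3 = (b + 0)*3 = b*3 = 3*b)
g(-10)*(-81) + ((0 + T(u, 0)) - 10) = -10*(-81) + ((0 + 3*0) - 10) = 810 + ((0 + 0) - 10) = 810 + (0 - 10) = 810 - 10 = 800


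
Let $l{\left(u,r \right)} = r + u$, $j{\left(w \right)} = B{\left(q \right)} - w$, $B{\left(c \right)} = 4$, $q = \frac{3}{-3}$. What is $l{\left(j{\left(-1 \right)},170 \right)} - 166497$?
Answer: $-166322$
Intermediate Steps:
$q = -1$ ($q = 3 \left(- \frac{1}{3}\right) = -1$)
$j{\left(w \right)} = 4 - w$
$l{\left(j{\left(-1 \right)},170 \right)} - 166497 = \left(170 + \left(4 - -1\right)\right) - 166497 = \left(170 + \left(4 + 1\right)\right) - 166497 = \left(170 + 5\right) - 166497 = 175 - 166497 = -166322$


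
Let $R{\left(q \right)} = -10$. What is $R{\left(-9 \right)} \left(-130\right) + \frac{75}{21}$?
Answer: $\frac{9125}{7} \approx 1303.6$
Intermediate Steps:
$R{\left(-9 \right)} \left(-130\right) + \frac{75}{21} = \left(-10\right) \left(-130\right) + \frac{75}{21} = 1300 + 75 \cdot \frac{1}{21} = 1300 + \frac{25}{7} = \frac{9125}{7}$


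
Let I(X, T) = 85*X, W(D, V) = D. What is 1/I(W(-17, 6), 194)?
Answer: -1/1445 ≈ -0.00069204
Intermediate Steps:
1/I(W(-17, 6), 194) = 1/(85*(-17)) = 1/(-1445) = -1/1445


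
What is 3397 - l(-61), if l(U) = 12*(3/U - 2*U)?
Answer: 117949/61 ≈ 1933.6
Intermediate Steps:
l(U) = -24*U + 36/U (l(U) = 12*(-2*U + 3/U) = -24*U + 36/U)
3397 - l(-61) = 3397 - (-24*(-61) + 36/(-61)) = 3397 - (1464 + 36*(-1/61)) = 3397 - (1464 - 36/61) = 3397 - 1*89268/61 = 3397 - 89268/61 = 117949/61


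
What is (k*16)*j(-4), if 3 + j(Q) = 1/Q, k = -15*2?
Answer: 1560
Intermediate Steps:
k = -30
j(Q) = -3 + 1/Q
(k*16)*j(-4) = (-30*16)*(-3 + 1/(-4)) = -480*(-3 - ¼) = -480*(-13/4) = 1560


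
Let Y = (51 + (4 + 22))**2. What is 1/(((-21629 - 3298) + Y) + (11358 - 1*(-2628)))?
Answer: -1/5012 ≈ -0.00019952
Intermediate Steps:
Y = 5929 (Y = (51 + 26)**2 = 77**2 = 5929)
1/(((-21629 - 3298) + Y) + (11358 - 1*(-2628))) = 1/(((-21629 - 3298) + 5929) + (11358 - 1*(-2628))) = 1/((-24927 + 5929) + (11358 + 2628)) = 1/(-18998 + 13986) = 1/(-5012) = -1/5012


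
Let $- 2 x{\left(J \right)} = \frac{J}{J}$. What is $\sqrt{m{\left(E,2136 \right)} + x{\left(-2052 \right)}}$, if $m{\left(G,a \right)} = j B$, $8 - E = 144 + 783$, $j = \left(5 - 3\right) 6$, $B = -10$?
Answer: $\frac{i \sqrt{482}}{2} \approx 10.977 i$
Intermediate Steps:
$j = 12$ ($j = 2 \cdot 6 = 12$)
$x{\left(J \right)} = - \frac{1}{2}$ ($x{\left(J \right)} = - \frac{J \frac{1}{J}}{2} = \left(- \frac{1}{2}\right) 1 = - \frac{1}{2}$)
$E = -919$ ($E = 8 - \left(144 + 783\right) = 8 - 927 = -919$)
$m{\left(G,a \right)} = -120$ ($m{\left(G,a \right)} = 12 \left(-10\right) = -120$)
$\sqrt{m{\left(E,2136 \right)} + x{\left(-2052 \right)}} = \sqrt{-120 - \frac{1}{2}} = \sqrt{- \frac{241}{2}} = \frac{i \sqrt{482}}{2}$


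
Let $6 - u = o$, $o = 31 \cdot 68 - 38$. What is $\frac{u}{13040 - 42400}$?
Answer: $\frac{129}{1835} \approx 0.0703$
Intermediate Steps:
$o = 2070$ ($o = 2108 - 38 = 2070$)
$u = -2064$ ($u = 6 - 2070 = -2064$)
$\frac{u}{13040 - 42400} = - \frac{2064}{13040 - 42400} = - \frac{2064}{-29360} = \left(-2064\right) \left(- \frac{1}{29360}\right) = \frac{129}{1835}$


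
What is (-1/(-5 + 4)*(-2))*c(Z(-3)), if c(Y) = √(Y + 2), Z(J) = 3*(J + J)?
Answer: -8*I ≈ -8.0*I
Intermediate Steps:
Z(J) = 6*J (Z(J) = 3*(2*J) = 6*J)
c(Y) = √(2 + Y)
(-1/(-5 + 4)*(-2))*c(Z(-3)) = (-1/(-5 + 4)*(-2))*√(2 + 6*(-3)) = (-1/(-1)*(-2))*√(2 - 18) = (-1*(-1)*(-2))*√(-16) = (1*(-2))*(4*I) = -8*I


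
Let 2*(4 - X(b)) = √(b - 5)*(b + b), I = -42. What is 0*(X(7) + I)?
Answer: 0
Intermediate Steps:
X(b) = 4 - b*√(-5 + b) (X(b) = 4 - √(b - 5)*(b + b)/2 = 4 - √(-5 + b)*2*b/2 = 4 - b*√(-5 + b))
0*(X(7) + I) = 0*((4 - 1*7*√(-5 + 7)) - 42) = 0*((4 - 1*7*√2) - 42) = 0*((4 - 7*√2) - 42) = 0*(-38 - 7*√2) = 0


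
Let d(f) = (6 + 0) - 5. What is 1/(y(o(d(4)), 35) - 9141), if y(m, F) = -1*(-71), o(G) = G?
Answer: -1/9070 ≈ -0.00011025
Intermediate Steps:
d(f) = 1 (d(f) = 6 - 5 = 1)
y(m, F) = 71
1/(y(o(d(4)), 35) - 9141) = 1/(71 - 9141) = 1/(-9070) = -1/9070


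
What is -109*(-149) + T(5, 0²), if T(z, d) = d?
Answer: 16241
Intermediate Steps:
-109*(-149) + T(5, 0²) = -109*(-149) + 0² = 16241 + 0 = 16241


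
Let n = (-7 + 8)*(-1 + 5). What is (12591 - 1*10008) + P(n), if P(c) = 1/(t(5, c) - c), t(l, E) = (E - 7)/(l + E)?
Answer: 33576/13 ≈ 2582.8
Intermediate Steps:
t(l, E) = (-7 + E)/(E + l)
n = 4 (n = 1*4 = 4)
P(c) = 1/(-c + (-7 + c)/(5 + c)) (P(c) = 1/((-7 + c)/(c + 5) - c) = 1/((-7 + c)/(5 + c) - c) = 1/(-c + (-7 + c)/(5 + c)))
(12591 - 1*10008) + P(n) = (12591 - 1*10008) + (-5 - 1*4)/(7 - 1*4 + 4*(5 + 4)) = (12591 - 10008) + (-5 - 4)/(7 - 4 + 4*9) = 2583 - 9/(7 - 4 + 36) = 2583 - 9/39 = 2583 + (1/39)*(-9) = 2583 - 3/13 = 33576/13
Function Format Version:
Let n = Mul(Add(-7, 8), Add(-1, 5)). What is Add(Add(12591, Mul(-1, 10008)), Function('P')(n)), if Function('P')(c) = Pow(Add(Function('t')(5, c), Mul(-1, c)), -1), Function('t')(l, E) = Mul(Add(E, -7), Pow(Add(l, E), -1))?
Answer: Rational(33576, 13) ≈ 2582.8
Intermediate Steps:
Function('t')(l, E) = Mul(Pow(Add(E, l), -1), Add(-7, E)) (Function('t')(l, E) = Mul(Add(-7, E), Pow(Add(E, l), -1)) = Mul(Pow(Add(E, l), -1), Add(-7, E)))
n = 4 (n = Mul(1, 4) = 4)
Function('P')(c) = Pow(Add(Mul(-1, c), Mul(Pow(Add(5, c), -1), Add(-7, c))), -1) (Function('P')(c) = Pow(Add(Mul(Pow(Add(c, 5), -1), Add(-7, c)), Mul(-1, c)), -1) = Pow(Add(Mul(Pow(Add(5, c), -1), Add(-7, c)), Mul(-1, c)), -1) = Pow(Add(Mul(-1, c), Mul(Pow(Add(5, c), -1), Add(-7, c))), -1))
Add(Add(12591, Mul(-1, 10008)), Function('P')(n)) = Add(Add(12591, Mul(-1, 10008)), Mul(Pow(Add(7, Mul(-1, 4), Mul(4, Add(5, 4))), -1), Add(-5, Mul(-1, 4)))) = Add(Add(12591, -10008), Mul(Pow(Add(7, -4, Mul(4, 9)), -1), Add(-5, -4))) = Add(2583, Mul(Pow(Add(7, -4, 36), -1), -9)) = Add(2583, Mul(Pow(39, -1), -9)) = Add(2583, Mul(Rational(1, 39), -9)) = Add(2583, Rational(-3, 13)) = Rational(33576, 13)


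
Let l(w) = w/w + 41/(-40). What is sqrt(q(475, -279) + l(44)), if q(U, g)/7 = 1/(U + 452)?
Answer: I*sqrt(666410)/6180 ≈ 0.13209*I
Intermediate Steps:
l(w) = -1/40 (l(w) = 1 + 41*(-1/40) = 1 - 41/40 = -1/40)
q(U, g) = 7/(452 + U) (q(U, g) = 7/(U + 452) = 7/(452 + U))
sqrt(q(475, -279) + l(44)) = sqrt(7/(452 + 475) - 1/40) = sqrt(7/927 - 1/40) = sqrt(-647/37080) = I*sqrt(666410)/6180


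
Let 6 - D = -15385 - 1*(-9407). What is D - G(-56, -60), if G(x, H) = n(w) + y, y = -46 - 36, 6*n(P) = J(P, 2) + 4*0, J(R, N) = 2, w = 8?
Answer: 18197/3 ≈ 6065.7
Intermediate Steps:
n(P) = ⅓ (n(P) = (2 + 4*0)/6 = (2 + 0)/6 = (⅙)*2 = ⅓)
y = -82
G(x, H) = -245/3 (G(x, H) = ⅓ - 82 = -245/3)
D = 5984 (D = 6 - (-15385 - 1*(-9407)) = 6 - (-15385 + 9407) = 6 - 1*(-5978) = 6 + 5978 = 5984)
D - G(-56, -60) = 5984 - 1*(-245/3) = 5984 + 245/3 = 18197/3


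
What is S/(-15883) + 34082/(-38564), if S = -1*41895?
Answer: 76736741/43750858 ≈ 1.7539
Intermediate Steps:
S = -41895
S/(-15883) + 34082/(-38564) = -41895/(-15883) + 34082/(-38564) = -41895*(-1/15883) + 34082*(-1/38564) = 5985/2269 - 17041/19282 = 76736741/43750858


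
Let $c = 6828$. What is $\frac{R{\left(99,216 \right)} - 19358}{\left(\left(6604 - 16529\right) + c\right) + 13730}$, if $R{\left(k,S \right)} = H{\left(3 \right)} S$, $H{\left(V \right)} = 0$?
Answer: $- \frac{19358}{10633} \approx -1.8206$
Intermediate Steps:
$R{\left(k,S \right)} = 0$ ($R{\left(k,S \right)} = 0 S = 0$)
$\frac{R{\left(99,216 \right)} - 19358}{\left(\left(6604 - 16529\right) + c\right) + 13730} = \frac{0 - 19358}{\left(\left(6604 - 16529\right) + 6828\right) + 13730} = - \frac{19358}{\left(-9925 + 6828\right) + 13730} = - \frac{19358}{-3097 + 13730} = - \frac{19358}{10633}$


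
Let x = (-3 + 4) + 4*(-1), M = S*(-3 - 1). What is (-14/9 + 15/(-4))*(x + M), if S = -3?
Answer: -191/4 ≈ -47.750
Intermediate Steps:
M = 12 (M = -3*(-3 - 1) = -3*(-4) = 12)
x = -3 (x = 1 - 4 = -3)
(-14/9 + 15/(-4))*(x + M) = (-14/9 + 15/(-4))*(-3 + 12) = (-14*⅑ + 15*(-¼))*9 = (-14/9 - 15/4)*9 = -191/36*9 = -191/4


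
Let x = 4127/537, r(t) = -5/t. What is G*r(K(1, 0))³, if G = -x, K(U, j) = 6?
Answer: 515875/115992 ≈ 4.4475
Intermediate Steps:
x = 4127/537 (x = 4127*(1/537) = 4127/537 ≈ 7.6853)
G = -4127/537 (G = -1*4127/537 = -4127/537 ≈ -7.6853)
G*r(K(1, 0))³ = -4127*(-5/6)³/537 = -4127*(-5*⅙)³/537 = -4127*(-⅚)³/537 = -4127/537*(-125/216) = 515875/115992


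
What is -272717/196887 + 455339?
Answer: 89650056976/196887 ≈ 4.5534e+5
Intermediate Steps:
-272717/196887 + 455339 = 89650056976/196887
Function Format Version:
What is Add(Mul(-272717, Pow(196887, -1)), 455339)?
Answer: Rational(89650056976, 196887) ≈ 4.5534e+5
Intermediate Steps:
Add(Mul(-272717, Pow(196887, -1)), 455339) = Add(Mul(-272717, Rational(1, 196887)), 455339) = Add(Rational(-272717, 196887), 455339) = Rational(89650056976, 196887)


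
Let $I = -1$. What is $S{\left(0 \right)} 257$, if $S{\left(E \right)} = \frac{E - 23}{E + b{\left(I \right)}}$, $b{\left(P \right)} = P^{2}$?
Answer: $-5911$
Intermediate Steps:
$S{\left(E \right)} = \frac{-23 + E}{1 + E}$ ($S{\left(E \right)} = \frac{E - 23}{E + \left(-1\right)^{2}} = \frac{-23 + E}{E + 1} = \frac{-23 + E}{1 + E}$)
$S{\left(0 \right)} 257 = \frac{-23 + 0}{1 + 0} \cdot 257 = 1^{-1} \left(-23\right) 257 = 1 \left(-23\right) 257 = \left(-23\right) 257 = -5911$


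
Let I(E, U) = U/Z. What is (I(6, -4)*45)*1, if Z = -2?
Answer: 90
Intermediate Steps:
I(E, U) = -U/2 (I(E, U) = U/(-2) = U*(-1/2) = -U/2)
(I(6, -4)*45)*1 = (-1/2*(-4)*45)*1 = (2*45)*1 = 90*1 = 90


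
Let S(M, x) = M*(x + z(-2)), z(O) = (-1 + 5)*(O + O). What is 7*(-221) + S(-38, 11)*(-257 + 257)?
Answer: -1547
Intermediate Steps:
z(O) = 8*O (z(O) = 4*(2*O) = 8*O)
S(M, x) = M*(-16 + x) (S(M, x) = M*(x + 8*(-2)) = M*(x - 16) = M*(-16 + x))
7*(-221) + S(-38, 11)*(-257 + 257) = 7*(-221) + (-38*(-16 + 11))*(-257 + 257) = -1547 - 38*(-5)*0 = -1547 + 190*0 = -1547 + 0 = -1547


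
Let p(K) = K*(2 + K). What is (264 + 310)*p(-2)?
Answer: 0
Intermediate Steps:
(264 + 310)*p(-2) = (264 + 310)*(-2*(2 - 2)) = 574*(-2*0) = 574*0 = 0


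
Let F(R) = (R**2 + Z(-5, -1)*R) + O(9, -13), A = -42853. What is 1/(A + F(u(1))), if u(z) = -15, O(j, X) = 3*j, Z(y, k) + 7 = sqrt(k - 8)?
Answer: -42496/1805912041 + 45*I/1805912041 ≈ -2.3532e-5 + 2.4918e-8*I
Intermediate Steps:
Z(y, k) = -7 + sqrt(-8 + k) (Z(y, k) = -7 + sqrt(k - 8) = -7 + sqrt(-8 + k))
F(R) = 27 + R**2 + R*(-7 + 3*I) (F(R) = (R**2 + (-7 + sqrt(-8 - 1))*R) + 3*9 = (R**2 + (-7 + sqrt(-9))*R) + 27 = (R**2 + (-7 + 3*I)*R) + 27 = (R**2 + R*(-7 + 3*I)) + 27 = 27 + R**2 + R*(-7 + 3*I))
1/(A + F(u(1))) = 1/(-42853 + (27 + (-15)**2 - 1*(-15)*(7 - 3*I))) = 1/(-42853 + (27 + 225 + (105 - 45*I))) = 1/(-42853 + (357 - 45*I)) = 1/(-42496 - 45*I) = (-42496 + 45*I)/1805912041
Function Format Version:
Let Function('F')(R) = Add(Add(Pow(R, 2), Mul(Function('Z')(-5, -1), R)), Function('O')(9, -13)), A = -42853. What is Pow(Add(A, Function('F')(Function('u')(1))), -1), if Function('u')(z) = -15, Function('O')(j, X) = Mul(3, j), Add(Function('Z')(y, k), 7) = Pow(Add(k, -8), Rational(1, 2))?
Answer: Add(Rational(-42496, 1805912041), Mul(Rational(45, 1805912041), I)) ≈ Add(-2.3532e-5, Mul(2.4918e-8, I))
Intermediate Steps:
Function('Z')(y, k) = Add(-7, Pow(Add(-8, k), Rational(1, 2))) (Function('Z')(y, k) = Add(-7, Pow(Add(k, -8), Rational(1, 2))) = Add(-7, Pow(Add(-8, k), Rational(1, 2))))
Function('F')(R) = Add(27, Pow(R, 2), Mul(R, Add(-7, Mul(3, I)))) (Function('F')(R) = Add(Add(Pow(R, 2), Mul(Add(-7, Pow(Add(-8, -1), Rational(1, 2))), R)), Mul(3, 9)) = Add(Add(Pow(R, 2), Mul(Add(-7, Pow(-9, Rational(1, 2))), R)), 27) = Add(Add(Pow(R, 2), Mul(Add(-7, Mul(3, I)), R)), 27) = Add(Add(Pow(R, 2), Mul(R, Add(-7, Mul(3, I)))), 27) = Add(27, Pow(R, 2), Mul(R, Add(-7, Mul(3, I)))))
Pow(Add(A, Function('F')(Function('u')(1))), -1) = Pow(Add(-42853, Add(27, Pow(-15, 2), Mul(-1, -15, Add(7, Mul(-3, I))))), -1) = Pow(Add(-42853, Add(27, 225, Add(105, Mul(-45, I)))), -1) = Pow(Add(-42853, Add(357, Mul(-45, I))), -1) = Pow(Add(-42496, Mul(-45, I)), -1) = Mul(Rational(1, 1805912041), Add(-42496, Mul(45, I)))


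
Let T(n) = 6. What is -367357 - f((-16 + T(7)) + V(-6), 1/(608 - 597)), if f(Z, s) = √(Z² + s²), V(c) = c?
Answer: -367357 - √30977/11 ≈ -3.6737e+5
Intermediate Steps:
-367357 - f((-16 + T(7)) + V(-6), 1/(608 - 597)) = -367357 - √(((-16 + 6) - 6)² + (1/(608 - 597))²) = -367357 - √((-10 - 6)² + (1/11)²) = -367357 - √((-16)² + (1/11)²) = -367357 - √(256 + 1/121) = -367357 - √(30977/121) = -367357 - √30977/11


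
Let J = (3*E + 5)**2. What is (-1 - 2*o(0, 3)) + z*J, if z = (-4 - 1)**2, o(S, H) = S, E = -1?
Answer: 99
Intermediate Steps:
J = 4 (J = (3*(-1) + 5)**2 = (-3 + 5)**2 = 2**2 = 4)
z = 25 (z = (-5)**2 = 25)
(-1 - 2*o(0, 3)) + z*J = (-1 - 2*0) + 25*4 = (-1 + 0) + 100 = -1 + 100 = 99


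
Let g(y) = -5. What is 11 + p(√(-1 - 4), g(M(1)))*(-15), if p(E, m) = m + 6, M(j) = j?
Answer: -4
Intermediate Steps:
p(E, m) = 6 + m
11 + p(√(-1 - 4), g(M(1)))*(-15) = 11 + (6 - 5)*(-15) = 11 + 1*(-15) = 11 - 15 = -4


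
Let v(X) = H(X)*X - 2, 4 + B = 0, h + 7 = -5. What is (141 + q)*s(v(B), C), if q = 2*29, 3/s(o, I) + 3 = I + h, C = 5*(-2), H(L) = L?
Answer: -597/25 ≈ -23.880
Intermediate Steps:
h = -12 (h = -7 - 5 = -12)
B = -4 (B = -4 + 0 = -4)
v(X) = -2 + X**2 (v(X) = X*X - 2 = X**2 - 2 = -2 + X**2)
C = -10
s(o, I) = 3/(-15 + I) (s(o, I) = 3/(-3 + (I - 12)) = 3/(-3 + (-12 + I)) = 3/(-15 + I))
q = 58
(141 + q)*s(v(B), C) = (141 + 58)*(3/(-15 - 10)) = 199*(3/(-25)) = 199*(3*(-1/25)) = 199*(-3/25) = -597/25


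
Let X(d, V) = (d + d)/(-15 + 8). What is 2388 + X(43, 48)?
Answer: 16630/7 ≈ 2375.7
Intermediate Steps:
X(d, V) = -2*d/7 (X(d, V) = (2*d)/(-7) = (2*d)*(-⅐) = -2*d/7)
2388 + X(43, 48) = 2388 - 2/7*43 = 2388 - 86/7 = 16630/7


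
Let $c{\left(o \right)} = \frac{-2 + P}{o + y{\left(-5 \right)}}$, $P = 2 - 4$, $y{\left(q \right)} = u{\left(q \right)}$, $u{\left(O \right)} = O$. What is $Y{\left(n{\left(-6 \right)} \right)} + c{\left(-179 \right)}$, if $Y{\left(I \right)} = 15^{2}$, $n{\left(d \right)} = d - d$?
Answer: $\frac{10351}{46} \approx 225.02$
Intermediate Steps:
$y{\left(q \right)} = q$
$P = -2$
$n{\left(d \right)} = 0$
$Y{\left(I \right)} = 225$
$c{\left(o \right)} = - \frac{4}{-5 + o}$ ($c{\left(o \right)} = \frac{-2 - 2}{o - 5} = \frac{1}{-5 + o} \left(-4\right) = - \frac{4}{-5 + o}$)
$Y{\left(n{\left(-6 \right)} \right)} + c{\left(-179 \right)} = 225 - \frac{4}{-5 - 179} = 225 - \frac{4}{-184} = 225 - - \frac{1}{46} = 225 + \frac{1}{46} = \frac{10351}{46}$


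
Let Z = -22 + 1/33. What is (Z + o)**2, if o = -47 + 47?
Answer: 525625/1089 ≈ 482.67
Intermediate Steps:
o = 0
Z = -725/33 (Z = -22 + 1/33 = -725/33 ≈ -21.970)
(Z + o)**2 = (-725/33 + 0)**2 = (-725/33)**2 = 525625/1089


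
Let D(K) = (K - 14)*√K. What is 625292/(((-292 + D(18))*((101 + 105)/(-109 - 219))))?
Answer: 1871498956/547033 + 76910916*√2/547033 ≈ 3620.0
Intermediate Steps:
D(K) = √K*(-14 + K) (D(K) = (-14 + K)*√K = √K*(-14 + K))
625292/(((-292 + D(18))*((101 + 105)/(-109 - 219)))) = 625292/(((-292 + √18*(-14 + 18))*((101 + 105)/(-109 - 219)))) = 625292/(((-292 + (3*√2)*4)*(206/(-328)))) = 625292/(((-292 + 12*√2)*(206*(-1/328)))) = 625292/(((-292 + 12*√2)*(-103/164))) = 625292/(7519/41 - 309*√2/41)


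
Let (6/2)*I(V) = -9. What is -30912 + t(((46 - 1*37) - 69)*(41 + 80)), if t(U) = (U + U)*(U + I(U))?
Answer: 105427848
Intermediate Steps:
I(V) = -3 (I(V) = (1/3)*(-9) = -3)
t(U) = 2*U*(-3 + U) (t(U) = (U + U)*(U - 3) = (2*U)*(-3 + U) = 2*U*(-3 + U))
-30912 + t(((46 - 1*37) - 69)*(41 + 80)) = -30912 + 2*(((46 - 1*37) - 69)*(41 + 80))*(-3 + ((46 - 1*37) - 69)*(41 + 80)) = -30912 + 2*(((46 - 37) - 69)*121)*(-3 + ((46 - 37) - 69)*121) = -30912 + 2*((9 - 69)*121)*(-3 + (9 - 69)*121) = -30912 + 2*(-60*121)*(-3 - 60*121) = -30912 + 2*(-7260)*(-3 - 7260) = -30912 + 2*(-7260)*(-7263) = -30912 + 105458760 = 105427848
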